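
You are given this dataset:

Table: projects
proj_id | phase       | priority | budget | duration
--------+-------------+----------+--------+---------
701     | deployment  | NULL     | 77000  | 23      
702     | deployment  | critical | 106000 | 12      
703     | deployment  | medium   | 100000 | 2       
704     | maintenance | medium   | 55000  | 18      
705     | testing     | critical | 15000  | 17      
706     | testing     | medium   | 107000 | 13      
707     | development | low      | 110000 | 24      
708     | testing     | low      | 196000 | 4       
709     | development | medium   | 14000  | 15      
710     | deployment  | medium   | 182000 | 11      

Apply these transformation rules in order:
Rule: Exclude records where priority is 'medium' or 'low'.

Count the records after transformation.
3

Step 1: Count records to exclude
  - 5 (medium) + 2 (low) = 7 records
Step 2: Total records: 10
Step 3: Remaining = 10 - 7 = 3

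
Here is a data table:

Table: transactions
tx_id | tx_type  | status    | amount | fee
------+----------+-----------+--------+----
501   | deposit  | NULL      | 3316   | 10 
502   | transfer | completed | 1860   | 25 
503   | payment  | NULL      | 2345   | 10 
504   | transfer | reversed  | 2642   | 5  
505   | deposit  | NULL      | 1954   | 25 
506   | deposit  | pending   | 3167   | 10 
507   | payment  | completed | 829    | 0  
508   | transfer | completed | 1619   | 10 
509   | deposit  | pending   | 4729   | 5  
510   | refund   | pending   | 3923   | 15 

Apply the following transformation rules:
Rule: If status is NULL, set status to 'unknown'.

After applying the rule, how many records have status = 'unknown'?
3

Step 1: Count records where status IS NULL
Step 2: Found 3 records with NULL status
Step 3: These records will have status set to 'unknown'
Step 4: Records already having status = 'unknown': 0
Step 5: Answer: 3 + 0 = 3 records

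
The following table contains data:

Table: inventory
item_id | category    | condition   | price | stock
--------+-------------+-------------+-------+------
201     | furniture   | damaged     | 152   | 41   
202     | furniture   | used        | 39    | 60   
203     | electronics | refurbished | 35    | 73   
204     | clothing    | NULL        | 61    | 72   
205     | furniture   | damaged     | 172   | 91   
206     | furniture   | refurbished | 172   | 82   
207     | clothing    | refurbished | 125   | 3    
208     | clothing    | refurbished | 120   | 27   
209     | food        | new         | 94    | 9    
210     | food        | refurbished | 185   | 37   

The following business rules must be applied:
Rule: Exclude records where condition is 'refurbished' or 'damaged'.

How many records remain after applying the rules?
3

Step 1: Count records to exclude
  - 5 (refurbished) + 2 (damaged) = 7 records
Step 2: Total records: 10
Step 3: Remaining = 10 - 7 = 3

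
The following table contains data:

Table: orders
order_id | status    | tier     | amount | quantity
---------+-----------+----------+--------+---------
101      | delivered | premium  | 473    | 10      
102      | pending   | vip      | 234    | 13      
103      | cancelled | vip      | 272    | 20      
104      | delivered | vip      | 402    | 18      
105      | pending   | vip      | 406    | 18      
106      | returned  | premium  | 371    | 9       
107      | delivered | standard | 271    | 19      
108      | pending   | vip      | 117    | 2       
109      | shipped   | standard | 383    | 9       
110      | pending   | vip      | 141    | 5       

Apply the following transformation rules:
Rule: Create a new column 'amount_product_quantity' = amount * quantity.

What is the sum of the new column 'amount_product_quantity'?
40630

Step 1: For each record, compute amount * quantity
Example calculations:
  473 * 10 = 4730
  234 * 13 = 3042
  272 * 20 = 5440
  ...
Step 2: Sum all derived values
Step 3: Total = 40630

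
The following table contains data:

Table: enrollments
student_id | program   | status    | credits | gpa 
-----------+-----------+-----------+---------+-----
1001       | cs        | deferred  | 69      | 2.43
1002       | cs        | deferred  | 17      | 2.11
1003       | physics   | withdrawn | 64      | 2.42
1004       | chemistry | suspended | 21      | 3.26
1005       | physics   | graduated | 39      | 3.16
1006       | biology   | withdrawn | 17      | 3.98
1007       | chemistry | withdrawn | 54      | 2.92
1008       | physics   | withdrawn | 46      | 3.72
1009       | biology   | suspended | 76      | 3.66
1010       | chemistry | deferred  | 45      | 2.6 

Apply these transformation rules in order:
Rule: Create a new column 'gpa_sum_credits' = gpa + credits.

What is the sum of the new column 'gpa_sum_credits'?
478.26

Step 1: For each record, compute gpa + credits
Example calculations:
  2.43 + 69 = 71.43
  2.11 + 17 = 19.11
  2.42 + 64 = 66.42
  ...
Step 2: Sum all derived values
Step 3: Total = 478.26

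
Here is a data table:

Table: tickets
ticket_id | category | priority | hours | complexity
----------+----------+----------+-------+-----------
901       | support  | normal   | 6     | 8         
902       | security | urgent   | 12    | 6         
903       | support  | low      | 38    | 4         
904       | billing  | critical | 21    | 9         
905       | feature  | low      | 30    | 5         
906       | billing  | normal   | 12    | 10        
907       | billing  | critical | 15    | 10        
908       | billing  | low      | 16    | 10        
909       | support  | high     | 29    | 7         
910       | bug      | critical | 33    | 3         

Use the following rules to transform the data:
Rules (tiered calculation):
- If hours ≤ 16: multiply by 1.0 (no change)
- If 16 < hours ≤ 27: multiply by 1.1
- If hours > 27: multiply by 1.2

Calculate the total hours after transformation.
240.1

Step 1: Tier 1 (hours ≤ 16): 5 records, sum = 61 × 1.0 = 61.0
Step 2: Tier 2 (16 < hours ≤ 27): 1 records, sum = 21 × 1.1 = 23.1
Step 3: Tier 3 (hours > 27): 4 records, sum = 130 × 1.2 = 156.0
Step 4: Final sum = 61.0 + 23.1 + 156.0 = 240.1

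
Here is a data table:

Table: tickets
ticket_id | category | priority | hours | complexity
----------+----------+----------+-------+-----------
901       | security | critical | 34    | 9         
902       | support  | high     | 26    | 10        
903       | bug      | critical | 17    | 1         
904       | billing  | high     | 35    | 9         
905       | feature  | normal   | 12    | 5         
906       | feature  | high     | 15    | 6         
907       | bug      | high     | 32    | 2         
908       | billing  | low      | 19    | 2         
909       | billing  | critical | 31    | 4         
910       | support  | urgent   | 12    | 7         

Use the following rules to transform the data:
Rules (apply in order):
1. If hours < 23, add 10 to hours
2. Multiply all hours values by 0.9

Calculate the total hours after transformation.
254.7

Step 1: Apply Rule 1 - Add 10 to records with hours < 23
  - 5 records affected: 75 + (5 × 10) = 125
  - Unaffected records: 158
  - Sum after Rule 1: 283
Step 2: Apply Rule 2 - Multiply all by 0.9
  - 283 × 0.9 = 254.7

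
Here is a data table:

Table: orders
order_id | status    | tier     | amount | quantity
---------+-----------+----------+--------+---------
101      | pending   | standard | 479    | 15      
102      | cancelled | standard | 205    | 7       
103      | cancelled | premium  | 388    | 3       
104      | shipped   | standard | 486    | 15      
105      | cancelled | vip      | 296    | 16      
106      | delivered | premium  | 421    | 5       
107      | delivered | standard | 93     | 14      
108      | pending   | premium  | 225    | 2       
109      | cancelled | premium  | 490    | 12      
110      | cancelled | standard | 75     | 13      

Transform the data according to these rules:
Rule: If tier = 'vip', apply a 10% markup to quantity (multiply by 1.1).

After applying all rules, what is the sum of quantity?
103.6

Step 1: Records with tier = 'vip' have total quantity = 16
Step 2: Apply multiplier: 16 × 1.1 = 17.6
Step 3: Other records total: 86
Step 4: Final sum = 17.6 + 86 = 103.6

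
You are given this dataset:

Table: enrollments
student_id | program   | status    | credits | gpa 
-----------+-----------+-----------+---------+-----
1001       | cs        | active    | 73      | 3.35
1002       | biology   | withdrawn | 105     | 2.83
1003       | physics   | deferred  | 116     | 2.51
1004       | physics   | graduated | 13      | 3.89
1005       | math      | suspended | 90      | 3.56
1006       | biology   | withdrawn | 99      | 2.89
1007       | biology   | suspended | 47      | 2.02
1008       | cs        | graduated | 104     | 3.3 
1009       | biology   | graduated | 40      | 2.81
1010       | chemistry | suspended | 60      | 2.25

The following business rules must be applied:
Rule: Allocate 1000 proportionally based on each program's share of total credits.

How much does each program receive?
biology: 389.56, chemistry: 80.32, cs: 236.95, math: 120.48, physics: 172.69

Step 1: Calculate total credits = 747
Step 2: Calculate each program's proportion:
  biology: 291/747 = 38.96% → 389.56
  chemistry: 60/747 = 8.03% → 80.32
  cs: 177/747 = 23.69% → 236.95
  math: 90/747 = 12.05% → 120.48
  physics: 129/747 = 17.27% → 172.69
Step 3: Verify: sum of allocations ≈ 1000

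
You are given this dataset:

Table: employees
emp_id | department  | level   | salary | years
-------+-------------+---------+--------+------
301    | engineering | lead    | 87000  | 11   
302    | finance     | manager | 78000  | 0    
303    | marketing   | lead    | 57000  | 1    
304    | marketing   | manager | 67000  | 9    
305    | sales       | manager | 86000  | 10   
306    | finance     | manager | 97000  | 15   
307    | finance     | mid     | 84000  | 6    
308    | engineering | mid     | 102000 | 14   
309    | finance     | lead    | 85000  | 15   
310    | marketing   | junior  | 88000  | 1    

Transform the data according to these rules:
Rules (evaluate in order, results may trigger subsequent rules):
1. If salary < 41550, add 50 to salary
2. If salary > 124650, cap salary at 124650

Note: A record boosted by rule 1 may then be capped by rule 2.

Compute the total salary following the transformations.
831000

Step 1: Apply rule 1 to records with salary < 41550
  - 0 records get bonus of 50
  - Of these, 0 records then exceed 124650 and get capped
Step 2: Apply rule 2 to records with salary > 124650
  - 0 records (original) are capped
Step 3: Calculate final sum = 831000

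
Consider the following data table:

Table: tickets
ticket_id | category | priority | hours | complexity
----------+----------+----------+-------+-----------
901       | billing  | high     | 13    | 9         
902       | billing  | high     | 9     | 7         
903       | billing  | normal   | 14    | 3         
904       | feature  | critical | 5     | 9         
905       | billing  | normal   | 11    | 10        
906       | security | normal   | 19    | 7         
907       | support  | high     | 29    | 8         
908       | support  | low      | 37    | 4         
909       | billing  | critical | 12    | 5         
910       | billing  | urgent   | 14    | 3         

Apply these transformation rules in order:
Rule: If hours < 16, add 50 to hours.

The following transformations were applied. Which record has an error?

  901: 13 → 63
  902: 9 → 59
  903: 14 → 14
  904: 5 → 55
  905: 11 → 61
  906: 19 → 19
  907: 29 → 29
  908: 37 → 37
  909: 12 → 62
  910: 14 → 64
Record 903 has an error. The correct transformed value should be 64, not 14.

Step 1: Check each record against the rule
Step 2: Record 903 has hours = 14
Step 3: Since 14 < 16, the bonus should have been applied
Step 4: Correct value = 64, but claimed value = 14
Conclusion: Record 903 has the error.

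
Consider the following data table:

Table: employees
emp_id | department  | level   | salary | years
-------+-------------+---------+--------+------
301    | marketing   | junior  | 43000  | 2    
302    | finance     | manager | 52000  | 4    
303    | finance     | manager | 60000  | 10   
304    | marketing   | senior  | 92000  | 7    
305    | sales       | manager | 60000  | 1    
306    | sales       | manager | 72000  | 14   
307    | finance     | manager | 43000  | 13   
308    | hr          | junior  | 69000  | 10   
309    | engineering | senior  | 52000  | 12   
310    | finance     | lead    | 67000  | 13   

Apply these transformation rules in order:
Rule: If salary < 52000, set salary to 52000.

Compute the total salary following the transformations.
628000

Step 1: 2 records have salary < 52000
Step 2: These records originally summed to 86000
Step 3: After setting to minimum: 2 × 52000 = 104000
Step 4: Unaffected records sum: 524000
Step 5: Final sum = 104000 + 524000 = 628000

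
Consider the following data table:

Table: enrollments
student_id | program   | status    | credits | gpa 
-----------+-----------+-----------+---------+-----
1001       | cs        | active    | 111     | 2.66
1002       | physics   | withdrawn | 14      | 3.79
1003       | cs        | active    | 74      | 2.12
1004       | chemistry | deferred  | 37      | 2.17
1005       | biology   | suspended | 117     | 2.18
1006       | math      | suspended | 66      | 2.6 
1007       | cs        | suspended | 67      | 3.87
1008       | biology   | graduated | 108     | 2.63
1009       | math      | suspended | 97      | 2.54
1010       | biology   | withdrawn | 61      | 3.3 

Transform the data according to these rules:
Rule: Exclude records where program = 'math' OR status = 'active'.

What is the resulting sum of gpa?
17.94

Step 1: Find records where program = 'math' OR status = 'active'
Step 2: 4 records match, summing to 9.92
Step 3: Original sum: 27.86
Step 4: Remaining sum = 27.86 - 9.92 = 17.94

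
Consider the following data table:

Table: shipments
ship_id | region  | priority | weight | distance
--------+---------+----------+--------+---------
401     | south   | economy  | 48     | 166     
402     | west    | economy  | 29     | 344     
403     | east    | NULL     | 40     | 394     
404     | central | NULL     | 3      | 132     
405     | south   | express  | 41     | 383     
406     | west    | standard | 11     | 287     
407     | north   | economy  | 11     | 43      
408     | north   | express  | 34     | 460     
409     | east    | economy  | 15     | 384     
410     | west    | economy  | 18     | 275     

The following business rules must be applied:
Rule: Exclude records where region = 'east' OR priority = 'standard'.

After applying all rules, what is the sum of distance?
1803

Step 1: Find records where region = 'east' OR priority = 'standard'
Step 2: 3 records match, summing to 1065
Step 3: Original sum: 2868
Step 4: Remaining sum = 2868 - 1065 = 1803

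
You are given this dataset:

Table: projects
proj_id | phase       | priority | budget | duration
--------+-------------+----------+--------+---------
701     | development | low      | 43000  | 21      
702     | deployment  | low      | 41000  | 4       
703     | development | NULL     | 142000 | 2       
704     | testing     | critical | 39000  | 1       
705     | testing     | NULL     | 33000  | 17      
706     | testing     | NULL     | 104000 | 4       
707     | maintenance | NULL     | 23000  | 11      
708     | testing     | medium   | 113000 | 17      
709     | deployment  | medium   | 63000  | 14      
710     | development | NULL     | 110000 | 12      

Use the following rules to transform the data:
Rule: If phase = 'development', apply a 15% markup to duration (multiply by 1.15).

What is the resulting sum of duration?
108.25

Step 1: Records with phase = 'development' have total duration = 35
Step 2: Apply multiplier: 35 × 1.15 = 40.25
Step 3: Other records total: 68
Step 4: Final sum = 40.25 + 68 = 108.25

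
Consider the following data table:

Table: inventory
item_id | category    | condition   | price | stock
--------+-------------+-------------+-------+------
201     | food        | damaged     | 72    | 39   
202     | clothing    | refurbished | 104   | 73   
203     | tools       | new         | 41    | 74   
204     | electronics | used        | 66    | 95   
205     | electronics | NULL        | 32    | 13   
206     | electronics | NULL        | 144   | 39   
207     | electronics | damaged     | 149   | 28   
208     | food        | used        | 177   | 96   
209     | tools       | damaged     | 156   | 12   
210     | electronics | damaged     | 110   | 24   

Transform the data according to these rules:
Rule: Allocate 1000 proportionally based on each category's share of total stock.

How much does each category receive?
clothing: 148.07, electronics: 403.65, food: 273.83, tools: 174.44

Step 1: Calculate total stock = 493
Step 2: Calculate each category's proportion:
  clothing: 73/493 = 14.81% → 148.07
  electronics: 199/493 = 40.37% → 403.65
  food: 135/493 = 27.38% → 273.83
  tools: 86/493 = 17.44% → 174.44
Step 3: Verify: sum of allocations ≈ 1000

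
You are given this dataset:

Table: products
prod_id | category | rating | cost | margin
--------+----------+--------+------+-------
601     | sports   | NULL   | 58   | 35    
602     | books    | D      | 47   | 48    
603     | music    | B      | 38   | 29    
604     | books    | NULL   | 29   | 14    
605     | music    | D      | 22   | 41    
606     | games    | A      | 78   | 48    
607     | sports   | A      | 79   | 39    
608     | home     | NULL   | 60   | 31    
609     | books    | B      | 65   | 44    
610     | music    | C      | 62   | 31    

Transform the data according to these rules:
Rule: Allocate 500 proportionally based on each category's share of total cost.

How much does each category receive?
books: 131.04, games: 72.49, home: 55.76, music: 113.38, sports: 127.32

Step 1: Calculate total cost = 538
Step 2: Calculate each category's proportion:
  books: 141/538 = 26.21% → 131.04
  games: 78/538 = 14.50% → 72.49
  home: 60/538 = 11.15% → 55.76
  music: 122/538 = 22.68% → 113.38
  sports: 137/538 = 25.46% → 127.32
Step 3: Verify: sum of allocations ≈ 500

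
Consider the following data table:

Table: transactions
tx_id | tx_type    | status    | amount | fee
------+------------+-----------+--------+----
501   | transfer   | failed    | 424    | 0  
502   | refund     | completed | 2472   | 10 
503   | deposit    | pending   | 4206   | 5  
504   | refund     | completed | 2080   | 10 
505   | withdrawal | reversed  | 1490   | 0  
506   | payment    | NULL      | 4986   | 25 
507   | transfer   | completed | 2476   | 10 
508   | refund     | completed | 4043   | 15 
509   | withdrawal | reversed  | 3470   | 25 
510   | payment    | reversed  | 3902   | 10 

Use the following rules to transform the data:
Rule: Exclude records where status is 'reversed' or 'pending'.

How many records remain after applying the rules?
6

Step 1: Count records to exclude
  - 3 (reversed) + 1 (pending) = 4 records
Step 2: Total records: 10
Step 3: Remaining = 10 - 4 = 6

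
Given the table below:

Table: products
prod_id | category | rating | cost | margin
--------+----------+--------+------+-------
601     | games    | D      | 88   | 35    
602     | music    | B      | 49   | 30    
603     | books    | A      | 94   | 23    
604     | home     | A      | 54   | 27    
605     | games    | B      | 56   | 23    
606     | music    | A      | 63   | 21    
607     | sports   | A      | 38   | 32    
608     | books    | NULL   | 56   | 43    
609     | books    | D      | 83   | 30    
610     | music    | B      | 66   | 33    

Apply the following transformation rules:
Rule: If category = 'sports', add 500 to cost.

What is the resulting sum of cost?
1147

Step 1: Count records where category = 'sports': 1
Step 2: Total bonus added: 1 × 500 = 500
Step 3: Original sum of cost: 647
Step 4: Final sum = 647 + 500 = 1147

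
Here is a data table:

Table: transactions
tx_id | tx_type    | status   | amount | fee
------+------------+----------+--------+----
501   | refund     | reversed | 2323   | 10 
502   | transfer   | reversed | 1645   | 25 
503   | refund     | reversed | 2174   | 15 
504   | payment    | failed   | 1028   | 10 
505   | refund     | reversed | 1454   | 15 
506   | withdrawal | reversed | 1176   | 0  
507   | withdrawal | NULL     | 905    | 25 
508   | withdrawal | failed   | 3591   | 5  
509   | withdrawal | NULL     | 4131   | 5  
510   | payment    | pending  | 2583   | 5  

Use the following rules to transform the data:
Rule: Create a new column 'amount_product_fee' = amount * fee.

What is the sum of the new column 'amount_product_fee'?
203205

Step 1: For each record, compute amount * fee
Example calculations:
  2323 * 10 = 23230
  1645 * 25 = 41125
  2174 * 15 = 32610
  ...
Step 2: Sum all derived values
Step 3: Total = 203205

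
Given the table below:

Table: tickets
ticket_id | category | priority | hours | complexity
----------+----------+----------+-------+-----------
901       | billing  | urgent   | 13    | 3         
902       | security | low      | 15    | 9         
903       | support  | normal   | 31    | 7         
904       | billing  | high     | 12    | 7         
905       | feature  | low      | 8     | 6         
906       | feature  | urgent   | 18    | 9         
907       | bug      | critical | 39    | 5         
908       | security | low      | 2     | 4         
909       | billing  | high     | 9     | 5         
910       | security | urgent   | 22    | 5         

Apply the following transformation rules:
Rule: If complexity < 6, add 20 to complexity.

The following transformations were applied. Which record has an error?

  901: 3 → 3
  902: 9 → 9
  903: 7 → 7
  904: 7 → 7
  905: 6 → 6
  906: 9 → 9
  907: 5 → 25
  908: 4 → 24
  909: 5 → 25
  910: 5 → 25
Record 901 has an error. The correct transformed value should be 23, not 3.

Step 1: Check each record against the rule
Step 2: Record 901 has complexity = 3
Step 3: Since 3 < 6, the bonus should have been applied
Step 4: Correct value = 23, but claimed value = 3
Conclusion: Record 901 has the error.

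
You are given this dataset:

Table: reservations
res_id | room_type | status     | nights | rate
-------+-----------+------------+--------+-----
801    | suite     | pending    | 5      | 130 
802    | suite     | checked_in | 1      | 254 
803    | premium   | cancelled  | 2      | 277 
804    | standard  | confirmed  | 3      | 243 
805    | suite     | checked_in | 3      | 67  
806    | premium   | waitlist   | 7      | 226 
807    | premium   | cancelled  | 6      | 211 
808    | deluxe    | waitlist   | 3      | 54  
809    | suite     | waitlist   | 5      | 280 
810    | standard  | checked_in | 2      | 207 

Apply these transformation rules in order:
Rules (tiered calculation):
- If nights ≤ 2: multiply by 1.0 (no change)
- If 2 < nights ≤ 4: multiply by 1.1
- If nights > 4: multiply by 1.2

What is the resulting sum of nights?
42.5

Step 1: Tier 1 (nights ≤ 2): 3 records, sum = 5 × 1.0 = 5.0
Step 2: Tier 2 (2 < nights ≤ 4): 3 records, sum = 9 × 1.1 = 9.9
Step 3: Tier 3 (nights > 4): 4 records, sum = 23 × 1.2 = 27.6
Step 4: Final sum = 5.0 + 9.9 + 27.6 = 42.5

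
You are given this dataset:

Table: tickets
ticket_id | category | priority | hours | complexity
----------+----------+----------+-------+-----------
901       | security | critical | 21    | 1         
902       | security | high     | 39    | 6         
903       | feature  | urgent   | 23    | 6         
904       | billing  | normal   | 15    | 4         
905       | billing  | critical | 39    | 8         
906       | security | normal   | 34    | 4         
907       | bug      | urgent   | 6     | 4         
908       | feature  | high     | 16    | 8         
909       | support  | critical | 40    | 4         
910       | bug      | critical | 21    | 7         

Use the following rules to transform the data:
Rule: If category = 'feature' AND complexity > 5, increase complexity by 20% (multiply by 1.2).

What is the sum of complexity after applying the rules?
54.8

Step 1: Find records where category = 'feature' AND complexity > 5
Step 2: 2 records match, summing to 14
Step 3: After multiplier: 14 × 1.2 = 16.8
Step 4: Unaffected records sum: 38
Step 5: Final sum = 16.8 + 38 = 54.8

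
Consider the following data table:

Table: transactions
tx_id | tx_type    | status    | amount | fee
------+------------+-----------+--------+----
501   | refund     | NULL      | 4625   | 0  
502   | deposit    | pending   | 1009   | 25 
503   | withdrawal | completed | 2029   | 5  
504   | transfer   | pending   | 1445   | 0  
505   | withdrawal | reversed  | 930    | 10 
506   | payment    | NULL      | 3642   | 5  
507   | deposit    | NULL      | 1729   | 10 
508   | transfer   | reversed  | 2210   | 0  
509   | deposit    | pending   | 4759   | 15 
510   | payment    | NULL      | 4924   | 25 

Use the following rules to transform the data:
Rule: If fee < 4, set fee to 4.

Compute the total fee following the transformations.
107

Step 1: 3 records have fee < 4
Step 2: These records originally summed to 0
Step 3: After setting to minimum: 3 × 4 = 12
Step 4: Unaffected records sum: 95
Step 5: Final sum = 12 + 95 = 107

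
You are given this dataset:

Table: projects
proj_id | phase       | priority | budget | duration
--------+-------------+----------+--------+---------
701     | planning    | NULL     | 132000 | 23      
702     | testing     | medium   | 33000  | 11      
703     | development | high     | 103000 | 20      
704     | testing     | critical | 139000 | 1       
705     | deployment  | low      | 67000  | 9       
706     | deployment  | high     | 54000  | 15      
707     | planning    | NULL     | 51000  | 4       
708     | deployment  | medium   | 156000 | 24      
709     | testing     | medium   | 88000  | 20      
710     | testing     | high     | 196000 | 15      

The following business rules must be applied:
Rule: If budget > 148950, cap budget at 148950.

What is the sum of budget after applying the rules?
964900

Step 1: 2 records have budget > 148950
Step 2: These records originally summed to 352000
Step 3: After capping: 2 × 148950 = 297900
Step 4: Unaffected records sum: 667000
Step 5: Final sum = 297900 + 667000 = 964900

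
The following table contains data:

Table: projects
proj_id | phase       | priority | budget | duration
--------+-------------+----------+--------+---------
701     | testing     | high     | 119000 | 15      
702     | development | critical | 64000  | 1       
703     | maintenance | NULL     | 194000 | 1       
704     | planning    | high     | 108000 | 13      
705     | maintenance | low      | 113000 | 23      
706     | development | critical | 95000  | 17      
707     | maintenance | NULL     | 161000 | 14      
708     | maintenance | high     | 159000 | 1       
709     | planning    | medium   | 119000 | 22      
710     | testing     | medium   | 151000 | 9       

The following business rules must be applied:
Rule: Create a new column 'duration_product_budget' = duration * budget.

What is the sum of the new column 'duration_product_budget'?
14051000

Step 1: For each record, compute duration * budget
Example calculations:
  15 * 119000 = 1785000
  1 * 64000 = 64000
  1 * 194000 = 194000
  ...
Step 2: Sum all derived values
Step 3: Total = 14051000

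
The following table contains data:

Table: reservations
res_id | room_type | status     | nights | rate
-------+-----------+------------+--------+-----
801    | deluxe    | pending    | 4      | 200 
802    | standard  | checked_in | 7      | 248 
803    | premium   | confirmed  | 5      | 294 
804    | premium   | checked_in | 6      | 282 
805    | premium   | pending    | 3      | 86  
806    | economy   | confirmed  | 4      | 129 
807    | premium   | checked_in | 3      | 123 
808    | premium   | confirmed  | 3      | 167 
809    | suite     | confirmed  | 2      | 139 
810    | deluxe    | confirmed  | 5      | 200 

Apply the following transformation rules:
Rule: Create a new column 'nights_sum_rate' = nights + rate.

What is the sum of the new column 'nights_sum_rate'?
1910

Step 1: For each record, compute nights + rate
Example calculations:
  4 + 200 = 204
  7 + 248 = 255
  5 + 294 = 299
  ...
Step 2: Sum all derived values
Step 3: Total = 1910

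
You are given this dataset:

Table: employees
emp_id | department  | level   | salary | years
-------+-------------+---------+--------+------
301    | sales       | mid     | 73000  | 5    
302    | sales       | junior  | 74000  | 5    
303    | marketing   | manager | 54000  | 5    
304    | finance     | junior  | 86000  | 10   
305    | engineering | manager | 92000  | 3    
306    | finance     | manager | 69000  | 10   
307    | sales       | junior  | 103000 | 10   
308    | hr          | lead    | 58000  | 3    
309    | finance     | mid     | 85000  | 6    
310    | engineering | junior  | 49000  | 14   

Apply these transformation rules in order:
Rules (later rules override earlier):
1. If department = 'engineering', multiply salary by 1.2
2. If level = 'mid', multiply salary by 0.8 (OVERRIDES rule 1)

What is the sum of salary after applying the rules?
739600.0

Step 1: Rule 2 takes priority for records with level = 'mid'
  - 2 records: 158000 × 0.8 = 126400.0
Step 2: Rule 1 applies to remaining records with department = 'engineering'
  - 2 records: 141000 × 1.2 = 169200.0
Step 3: Other records unchanged: 444000
Step 4: Final sum = 126400.0 + 169200.0 + 444000 = 739600.0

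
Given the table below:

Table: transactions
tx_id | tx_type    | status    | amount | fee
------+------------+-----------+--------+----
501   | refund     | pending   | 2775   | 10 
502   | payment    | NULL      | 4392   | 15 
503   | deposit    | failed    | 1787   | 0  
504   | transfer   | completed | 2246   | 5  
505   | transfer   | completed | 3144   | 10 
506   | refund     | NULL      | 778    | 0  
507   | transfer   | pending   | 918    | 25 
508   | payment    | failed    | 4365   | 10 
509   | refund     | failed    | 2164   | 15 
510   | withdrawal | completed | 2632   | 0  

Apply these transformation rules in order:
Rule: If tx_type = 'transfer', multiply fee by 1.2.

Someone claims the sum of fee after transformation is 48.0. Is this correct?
No, the correct result is 98.0.

Step 1: Calculate the correct sum after transformation
Step 2: Apply multiplier 1.2 to records where tx_type = 'transfer'
Step 3: Correct result = 98.0
Step 4: Claimed result = 48.0
Step 5: 98.0 ≠ 48.0
Conclusion: The claimed result is incorrect. The correct answer is 98.0.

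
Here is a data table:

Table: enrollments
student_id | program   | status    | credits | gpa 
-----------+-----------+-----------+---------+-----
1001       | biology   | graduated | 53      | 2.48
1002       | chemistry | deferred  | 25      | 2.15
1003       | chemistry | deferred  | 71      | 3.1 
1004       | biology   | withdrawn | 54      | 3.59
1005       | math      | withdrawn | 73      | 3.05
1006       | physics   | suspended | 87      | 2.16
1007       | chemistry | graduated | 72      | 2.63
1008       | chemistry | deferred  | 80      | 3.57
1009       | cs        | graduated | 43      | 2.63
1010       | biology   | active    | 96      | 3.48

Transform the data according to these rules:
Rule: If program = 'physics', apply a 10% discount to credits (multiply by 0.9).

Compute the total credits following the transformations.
645.3

Step 1: Records with program = 'physics' have total credits = 87
Step 2: Apply multiplier: 87 × 0.9 = 78.3
Step 3: Other records total: 567
Step 4: Final sum = 78.3 + 567 = 645.3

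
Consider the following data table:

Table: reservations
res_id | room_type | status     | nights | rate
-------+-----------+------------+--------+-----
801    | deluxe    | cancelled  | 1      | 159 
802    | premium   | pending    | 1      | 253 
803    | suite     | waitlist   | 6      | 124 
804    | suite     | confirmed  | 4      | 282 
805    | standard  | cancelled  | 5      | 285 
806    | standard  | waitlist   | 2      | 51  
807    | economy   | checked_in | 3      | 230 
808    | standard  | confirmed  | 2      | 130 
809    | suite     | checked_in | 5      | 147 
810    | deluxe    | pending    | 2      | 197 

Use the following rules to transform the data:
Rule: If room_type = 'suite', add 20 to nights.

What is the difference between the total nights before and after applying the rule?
60

Step 1: Original sum of nights = 31
Step 2: 3 records have room_type = 'suite'
Step 3: Each affected record changes by 20
Step 4: Total change = 3 × 20 = 60
Step 5: New sum = 31 + 60 = 91
Step 6: Difference = |91 - 31| = 60
        (Sum increased by 60)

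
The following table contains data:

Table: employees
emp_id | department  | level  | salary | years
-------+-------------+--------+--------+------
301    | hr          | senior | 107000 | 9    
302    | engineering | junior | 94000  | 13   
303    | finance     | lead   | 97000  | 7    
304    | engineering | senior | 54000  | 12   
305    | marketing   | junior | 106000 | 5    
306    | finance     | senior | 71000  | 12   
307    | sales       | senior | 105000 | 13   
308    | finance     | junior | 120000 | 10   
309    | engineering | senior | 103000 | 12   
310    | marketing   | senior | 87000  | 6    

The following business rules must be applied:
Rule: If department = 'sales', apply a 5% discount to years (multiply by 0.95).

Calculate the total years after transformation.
98.35

Step 1: Records with department = 'sales' have total years = 13
Step 2: Apply multiplier: 13 × 0.95 = 12.35
Step 3: Other records total: 86
Step 4: Final sum = 12.35 + 86 = 98.35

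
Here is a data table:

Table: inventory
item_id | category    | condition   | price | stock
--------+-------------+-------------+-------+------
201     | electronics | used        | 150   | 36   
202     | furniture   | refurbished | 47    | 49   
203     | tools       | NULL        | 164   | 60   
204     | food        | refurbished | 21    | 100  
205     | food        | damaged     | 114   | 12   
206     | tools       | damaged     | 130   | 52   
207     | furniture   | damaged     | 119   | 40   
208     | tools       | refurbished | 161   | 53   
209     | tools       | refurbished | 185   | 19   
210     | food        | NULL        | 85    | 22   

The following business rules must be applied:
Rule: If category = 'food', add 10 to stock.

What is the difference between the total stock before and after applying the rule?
30

Step 1: Original sum of stock = 443
Step 2: 3 records have category = 'food'
Step 3: Each affected record changes by 10
Step 4: Total change = 3 × 10 = 30
Step 5: New sum = 443 + 30 = 473
Step 6: Difference = |473 - 443| = 30
        (Sum increased by 30)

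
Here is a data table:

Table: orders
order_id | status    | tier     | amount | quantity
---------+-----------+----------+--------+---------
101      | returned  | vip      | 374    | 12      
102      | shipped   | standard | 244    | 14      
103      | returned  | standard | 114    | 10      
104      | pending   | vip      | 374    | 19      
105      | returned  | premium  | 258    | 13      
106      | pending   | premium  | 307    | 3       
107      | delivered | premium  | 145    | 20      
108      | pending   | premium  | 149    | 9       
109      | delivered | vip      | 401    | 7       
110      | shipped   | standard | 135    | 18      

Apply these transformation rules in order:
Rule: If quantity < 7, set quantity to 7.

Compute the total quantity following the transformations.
129

Step 1: 1 records have quantity < 7
Step 2: These records originally summed to 3
Step 3: After setting to minimum: 1 × 7 = 7
Step 4: Unaffected records sum: 122
Step 5: Final sum = 7 + 122 = 129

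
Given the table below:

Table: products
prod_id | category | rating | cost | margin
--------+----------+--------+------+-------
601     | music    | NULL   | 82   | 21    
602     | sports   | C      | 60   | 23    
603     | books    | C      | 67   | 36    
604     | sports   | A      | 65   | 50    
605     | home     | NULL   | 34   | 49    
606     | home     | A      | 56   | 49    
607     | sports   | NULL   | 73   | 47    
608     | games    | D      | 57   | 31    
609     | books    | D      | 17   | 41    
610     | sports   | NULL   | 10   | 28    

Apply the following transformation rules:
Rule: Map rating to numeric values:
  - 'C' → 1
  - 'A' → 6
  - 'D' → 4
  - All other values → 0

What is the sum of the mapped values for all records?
22

Step 1: Apply mapping to each record
Step 2: Count by status:
  'C': 2 records × 1 = 2
  'A': 2 records × 6 = 12
  'D': 2 records × 4 = 8
Step 3: Sum all mapped values = 22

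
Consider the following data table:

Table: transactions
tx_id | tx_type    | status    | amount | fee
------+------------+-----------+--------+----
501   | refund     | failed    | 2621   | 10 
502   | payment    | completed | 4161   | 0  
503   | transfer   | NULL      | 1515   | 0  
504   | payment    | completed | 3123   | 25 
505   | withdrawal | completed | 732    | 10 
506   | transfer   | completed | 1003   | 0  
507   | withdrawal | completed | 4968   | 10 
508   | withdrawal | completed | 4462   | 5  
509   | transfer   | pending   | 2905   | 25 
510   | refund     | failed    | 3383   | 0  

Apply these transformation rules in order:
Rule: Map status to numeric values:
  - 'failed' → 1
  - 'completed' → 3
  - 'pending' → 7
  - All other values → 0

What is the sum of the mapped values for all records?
27

Step 1: Apply mapping to each record
Step 2: Count by status:
  'failed': 2 records × 1 = 2
  'completed': 6 records × 3 = 18
  'pending': 1 records × 7 = 7
Step 3: Sum all mapped values = 27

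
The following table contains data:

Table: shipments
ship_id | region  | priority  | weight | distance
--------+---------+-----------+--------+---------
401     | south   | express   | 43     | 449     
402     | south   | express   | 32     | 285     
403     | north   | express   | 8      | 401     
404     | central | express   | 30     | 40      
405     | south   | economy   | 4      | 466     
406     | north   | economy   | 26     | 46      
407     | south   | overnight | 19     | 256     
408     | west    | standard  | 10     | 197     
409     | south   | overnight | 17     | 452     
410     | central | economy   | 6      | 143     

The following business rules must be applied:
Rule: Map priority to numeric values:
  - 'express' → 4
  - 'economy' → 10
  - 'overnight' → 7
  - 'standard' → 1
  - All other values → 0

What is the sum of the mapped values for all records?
61

Step 1: Apply mapping to each record
Step 2: Count by status:
  'express': 4 records × 4 = 16
  'economy': 3 records × 10 = 30
  'overnight': 2 records × 7 = 14
  'standard': 1 records × 1 = 1
Step 3: Sum all mapped values = 61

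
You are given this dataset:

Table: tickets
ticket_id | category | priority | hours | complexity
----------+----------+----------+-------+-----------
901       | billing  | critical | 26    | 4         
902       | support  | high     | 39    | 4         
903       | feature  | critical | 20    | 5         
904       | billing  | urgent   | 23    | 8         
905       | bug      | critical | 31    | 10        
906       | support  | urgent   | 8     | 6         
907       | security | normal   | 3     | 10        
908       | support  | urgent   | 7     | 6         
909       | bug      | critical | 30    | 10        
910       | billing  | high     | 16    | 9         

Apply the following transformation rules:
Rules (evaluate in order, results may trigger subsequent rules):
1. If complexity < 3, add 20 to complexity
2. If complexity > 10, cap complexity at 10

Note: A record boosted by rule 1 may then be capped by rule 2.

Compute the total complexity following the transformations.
72

Step 1: Apply rule 1 to records with complexity < 3
  - 0 records get bonus of 20
  - Of these, 0 records then exceed 10 and get capped
Step 2: Apply rule 2 to records with complexity > 10
  - 0 records (original) are capped
Step 3: Calculate final sum = 72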